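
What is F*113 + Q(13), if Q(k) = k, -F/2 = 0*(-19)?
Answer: 13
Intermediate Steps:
F = 0 (F = -0*(-19) = -2*0 = 0)
F*113 + Q(13) = 0*113 + 13 = 0 + 13 = 13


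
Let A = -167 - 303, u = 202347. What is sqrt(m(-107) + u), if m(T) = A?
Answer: sqrt(201877) ≈ 449.31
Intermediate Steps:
A = -470
m(T) = -470
sqrt(m(-107) + u) = sqrt(-470 + 202347) = sqrt(201877)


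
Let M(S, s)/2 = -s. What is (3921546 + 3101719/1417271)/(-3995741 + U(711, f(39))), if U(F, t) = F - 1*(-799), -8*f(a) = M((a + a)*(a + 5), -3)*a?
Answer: -5557896522685/5660907763601 ≈ -0.98180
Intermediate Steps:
M(S, s) = -2*s (M(S, s) = 2*(-s) = -2*s)
f(a) = -3*a/4 (f(a) = -(-2*(-3))*a/8 = -3*a/4)
U(F, t) = 799 + F (U(F, t) = F + 799 = 799 + F)
(3921546 + 3101719/1417271)/(-3995741 + U(711, f(39))) = (3921546 + 3101719/1417271)/(-3995741 + (799 + 711)) = (3921546 + 3101719*(1/1417271))/(-3995741 + 1510) = (3921546 + 3101719/1417271)/(-3994231) = (5557896522685/1417271)*(-1/3994231) = -5557896522685/5660907763601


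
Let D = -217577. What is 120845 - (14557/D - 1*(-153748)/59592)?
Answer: 391706346896407/3241462146 ≈ 1.2084e+5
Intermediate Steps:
120845 - (14557/D - 1*(-153748)/59592) = 120845 - (14557/(-217577) - 1*(-153748)/59592) = 120845 - (14557*(-1/217577) + 153748*(1/59592)) = 120845 - (-14557/217577 + 38437/14898) = 120845 - 1*8146136963/3241462146 = 120845 - 8146136963/3241462146 = 391706346896407/3241462146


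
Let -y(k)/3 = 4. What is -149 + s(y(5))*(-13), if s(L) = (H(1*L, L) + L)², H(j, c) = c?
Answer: -7637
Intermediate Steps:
y(k) = -12 (y(k) = -3*4 = -12)
s(L) = 4*L² (s(L) = (L + L)² = (2*L)² = 4*L²)
-149 + s(y(5))*(-13) = -149 + (4*(-12)²)*(-13) = -149 + (4*144)*(-13) = -149 + 576*(-13) = -149 - 7488 = -7637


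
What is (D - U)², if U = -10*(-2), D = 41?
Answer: 441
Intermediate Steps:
U = 20
(D - U)² = (41 - 1*20)² = (41 - 20)² = 21² = 441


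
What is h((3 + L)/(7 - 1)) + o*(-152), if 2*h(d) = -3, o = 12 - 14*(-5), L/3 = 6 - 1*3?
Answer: -24931/2 ≈ -12466.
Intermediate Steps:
L = 9 (L = 3*(6 - 1*3) = 3*(6 - 3) = 3*3 = 9)
o = 82 (o = 12 - 1*(-70) = 12 + 70 = 82)
h(d) = -3/2 (h(d) = (½)*(-3) = -3/2)
h((3 + L)/(7 - 1)) + o*(-152) = -3/2 + 82*(-152) = -3/2 - 12464 = -24931/2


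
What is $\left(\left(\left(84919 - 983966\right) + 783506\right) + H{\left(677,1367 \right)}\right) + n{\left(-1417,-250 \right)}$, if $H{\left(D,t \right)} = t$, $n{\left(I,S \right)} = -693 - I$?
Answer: $-113450$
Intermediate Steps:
$\left(\left(\left(84919 - 983966\right) + 783506\right) + H{\left(677,1367 \right)}\right) + n{\left(-1417,-250 \right)} = \left(\left(\left(84919 - 983966\right) + 783506\right) + 1367\right) - -724 = \left(\left(-899047 + 783506\right) + 1367\right) + \left(-693 + 1417\right) = \left(-115541 + 1367\right) + 724 = -114174 + 724 = -113450$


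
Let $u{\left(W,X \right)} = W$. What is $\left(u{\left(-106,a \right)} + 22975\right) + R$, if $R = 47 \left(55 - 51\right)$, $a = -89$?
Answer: $23057$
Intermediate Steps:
$R = 188$ ($R = 47 \cdot 4 = 188$)
$\left(u{\left(-106,a \right)} + 22975\right) + R = \left(-106 + 22975\right) + 188 = 22869 + 188 = 23057$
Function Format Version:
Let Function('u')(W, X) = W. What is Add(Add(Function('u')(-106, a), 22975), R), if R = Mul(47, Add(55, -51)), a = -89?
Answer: 23057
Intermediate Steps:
R = 188 (R = Mul(47, 4) = 188)
Add(Add(Function('u')(-106, a), 22975), R) = Add(Add(-106, 22975), 188) = Add(22869, 188) = 23057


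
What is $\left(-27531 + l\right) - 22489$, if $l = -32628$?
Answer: $-82648$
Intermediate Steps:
$\left(-27531 + l\right) - 22489 = \left(-27531 - 32628\right) - 22489 = -60159 - 22489 = -82648$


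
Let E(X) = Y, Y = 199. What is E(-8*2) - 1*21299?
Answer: -21100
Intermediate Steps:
E(X) = 199
E(-8*2) - 1*21299 = 199 - 1*21299 = 199 - 21299 = -21100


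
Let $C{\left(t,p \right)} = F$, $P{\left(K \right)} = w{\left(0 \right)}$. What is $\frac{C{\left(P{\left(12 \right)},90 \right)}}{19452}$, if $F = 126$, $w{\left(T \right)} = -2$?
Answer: $\frac{21}{3242} \approx 0.0064775$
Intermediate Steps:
$P{\left(K \right)} = -2$
$C{\left(t,p \right)} = 126$
$\frac{C{\left(P{\left(12 \right)},90 \right)}}{19452} = \frac{126}{19452} = 126 \cdot \frac{1}{19452} = \frac{21}{3242}$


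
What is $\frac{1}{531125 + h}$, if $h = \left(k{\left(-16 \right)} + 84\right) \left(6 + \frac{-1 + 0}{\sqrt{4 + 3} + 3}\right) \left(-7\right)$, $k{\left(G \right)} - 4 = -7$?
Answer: $\frac{151021}{79825537799} + \frac{81 \sqrt{7}}{79825537799} \approx 1.8946 \cdot 10^{-6}$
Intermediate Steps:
$k{\left(G \right)} = -3$ ($k{\left(G \right)} = 4 - 7 = -3$)
$h = -3402 + \frac{567}{3 + \sqrt{7}}$ ($h = \left(-3 + 84\right) \left(6 + \frac{-1 + 0}{\sqrt{4 + 3} + 3}\right) \left(-7\right) = 81 \left(6 - \frac{1}{\sqrt{7} + 3}\right) \left(-7\right) = 81 \left(6 - \frac{1}{3 + \sqrt{7}}\right) \left(-7\right) = 81 \left(-42 + \frac{7}{3 + \sqrt{7}}\right) = -3402 + \frac{567}{3 + \sqrt{7}} \approx -3301.6$)
$\frac{1}{531125 + h} = \frac{1}{531125 - \left(\frac{5103}{2} + \frac{567 \sqrt{7}}{2}\right)} = \frac{1}{\frac{1057147}{2} - \frac{567 \sqrt{7}}{2}}$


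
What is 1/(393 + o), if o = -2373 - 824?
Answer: -1/2804 ≈ -0.00035663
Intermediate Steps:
o = -3197
1/(393 + o) = 1/(393 - 3197) = 1/(-2804) = -1/2804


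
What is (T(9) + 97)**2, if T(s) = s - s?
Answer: 9409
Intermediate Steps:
T(s) = 0
(T(9) + 97)**2 = (0 + 97)**2 = 97**2 = 9409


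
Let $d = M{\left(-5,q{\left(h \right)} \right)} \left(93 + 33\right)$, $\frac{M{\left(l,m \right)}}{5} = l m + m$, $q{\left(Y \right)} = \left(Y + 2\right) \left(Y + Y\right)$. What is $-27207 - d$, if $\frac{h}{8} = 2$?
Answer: $1424313$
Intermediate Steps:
$h = 16$ ($h = 8 \cdot 2 = 16$)
$q{\left(Y \right)} = 2 Y \left(2 + Y\right)$ ($q{\left(Y \right)} = \left(2 + Y\right) 2 Y = 2 Y \left(2 + Y\right)$)
$M{\left(l,m \right)} = 5 m + 5 l m$ ($M{\left(l,m \right)} = 5 \left(l m + m\right) = 5 \left(m + l m\right) = 5 m + 5 l m$)
$d = -1451520$ ($d = 5 \cdot 2 \cdot 16 \left(2 + 16\right) \left(1 - 5\right) \left(93 + 33\right) = 5 \cdot 2 \cdot 16 \cdot 18 \left(-4\right) 126 = 5 \cdot 576 \left(-4\right) 126 = \left(-11520\right) 126 = -1451520$)
$-27207 - d = -27207 - -1451520 = -27207 + 1451520 = 1424313$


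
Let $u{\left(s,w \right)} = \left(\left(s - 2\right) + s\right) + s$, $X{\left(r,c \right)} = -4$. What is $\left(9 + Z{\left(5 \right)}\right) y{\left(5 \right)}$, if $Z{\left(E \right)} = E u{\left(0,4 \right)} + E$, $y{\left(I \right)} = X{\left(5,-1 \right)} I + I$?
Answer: $-60$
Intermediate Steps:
$y{\left(I \right)} = - 3 I$ ($y{\left(I \right)} = - 4 I + I = - 3 I$)
$u{\left(s,w \right)} = -2 + 3 s$ ($u{\left(s,w \right)} = \left(\left(-2 + s\right) + s\right) + s = \left(-2 + 2 s\right) + s = -2 + 3 s$)
$Z{\left(E \right)} = - E$ ($Z{\left(E \right)} = E \left(-2 + 3 \cdot 0\right) + E = E \left(-2 + 0\right) + E = E \left(-2\right) + E = - 2 E + E = - E$)
$\left(9 + Z{\left(5 \right)}\right) y{\left(5 \right)} = \left(9 - 5\right) \left(\left(-3\right) 5\right) = \left(9 - 5\right) \left(-15\right) = 4 \left(-15\right) = -60$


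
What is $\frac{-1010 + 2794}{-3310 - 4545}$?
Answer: $- \frac{1784}{7855} \approx -0.22712$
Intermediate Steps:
$\frac{-1010 + 2794}{-3310 - 4545} = \frac{1784}{-7855} = 1784 \left(- \frac{1}{7855}\right) = - \frac{1784}{7855}$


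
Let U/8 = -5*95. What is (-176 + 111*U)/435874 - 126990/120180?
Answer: -1767745249/873055622 ≈ -2.0248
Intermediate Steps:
U = -3800 (U = 8*(-5*95) = 8*(-475) = -3800)
(-176 + 111*U)/435874 - 126990/120180 = (-176 + 111*(-3800))/435874 - 126990/120180 = (-176 - 421800)*(1/435874) - 126990*1/120180 = -421976*1/435874 - 4233/4006 = -210988/217937 - 4233/4006 = -1767745249/873055622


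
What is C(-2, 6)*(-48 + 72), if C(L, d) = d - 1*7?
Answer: -24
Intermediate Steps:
C(L, d) = -7 + d (C(L, d) = d - 7 = -7 + d)
C(-2, 6)*(-48 + 72) = (-7 + 6)*(-48 + 72) = -1*24 = -24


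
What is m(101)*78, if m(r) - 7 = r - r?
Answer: 546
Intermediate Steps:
m(r) = 7 (m(r) = 7 + (r - r) = 7 + 0 = 7)
m(101)*78 = 7*78 = 546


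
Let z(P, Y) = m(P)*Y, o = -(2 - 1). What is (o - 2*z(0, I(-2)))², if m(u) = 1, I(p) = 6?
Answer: 169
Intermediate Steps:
o = -1 (o = -1*1 = -1)
z(P, Y) = Y (z(P, Y) = 1*Y = Y)
(o - 2*z(0, I(-2)))² = (-1 - 2*6)² = (-1 - 12)² = (-13)² = 169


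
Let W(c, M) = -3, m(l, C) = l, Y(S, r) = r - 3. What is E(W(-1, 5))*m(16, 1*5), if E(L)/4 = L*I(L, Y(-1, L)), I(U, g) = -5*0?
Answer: 0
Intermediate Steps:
Y(S, r) = -3 + r
I(U, g) = 0
E(L) = 0 (E(L) = 4*(L*0) = 4*0 = 0)
E(W(-1, 5))*m(16, 1*5) = 0*16 = 0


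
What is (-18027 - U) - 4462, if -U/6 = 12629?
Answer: 53285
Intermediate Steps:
U = -75774 (U = -6*12629 = -75774)
(-18027 - U) - 4462 = (-18027 - 1*(-75774)) - 4462 = (-18027 + 75774) - 4462 = 57747 - 4462 = 53285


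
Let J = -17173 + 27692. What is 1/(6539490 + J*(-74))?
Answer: 1/5761084 ≈ 1.7358e-7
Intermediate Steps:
J = 10519
1/(6539490 + J*(-74)) = 1/(6539490 + 10519*(-74)) = 1/(6539490 - 778406) = 1/5761084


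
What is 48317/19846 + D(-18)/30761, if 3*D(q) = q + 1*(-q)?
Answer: 48317/19846 ≈ 2.4346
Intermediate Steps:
D(q) = 0 (D(q) = (q + 1*(-q))/3 = (q - q)/3 = (1/3)*0 = 0)
48317/19846 + D(-18)/30761 = 48317/19846 + 0/30761 = 48317*(1/19846) + 0*(1/30761) = 48317/19846 + 0 = 48317/19846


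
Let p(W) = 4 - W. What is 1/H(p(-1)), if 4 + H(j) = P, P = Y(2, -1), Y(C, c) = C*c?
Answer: -1/6 ≈ -0.16667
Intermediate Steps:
P = -2 (P = 2*(-1) = -2)
H(j) = -6 (H(j) = -4 - 2 = -6)
1/H(p(-1)) = 1/(-6) = -1/6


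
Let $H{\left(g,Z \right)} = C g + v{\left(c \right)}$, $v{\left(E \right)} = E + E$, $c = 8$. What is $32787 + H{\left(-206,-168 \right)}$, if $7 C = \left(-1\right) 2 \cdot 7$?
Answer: $33215$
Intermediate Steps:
$v{\left(E \right)} = 2 E$
$C = -2$ ($C = \frac{\left(-1\right) 2 \cdot 7}{7} = \frac{\left(-2\right) 7}{7} = \frac{1}{7} \left(-14\right) = -2$)
$H{\left(g,Z \right)} = 16 - 2 g$ ($H{\left(g,Z \right)} = - 2 g + 2 \cdot 8 = - 2 g + 16 = 16 - 2 g$)
$32787 + H{\left(-206,-168 \right)} = 32787 + \left(16 - -412\right) = 32787 + \left(16 + 412\right) = 32787 + 428 = 33215$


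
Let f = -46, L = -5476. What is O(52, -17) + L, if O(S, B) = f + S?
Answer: -5470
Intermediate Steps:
O(S, B) = -46 + S
O(52, -17) + L = (-46 + 52) - 5476 = 6 - 5476 = -5470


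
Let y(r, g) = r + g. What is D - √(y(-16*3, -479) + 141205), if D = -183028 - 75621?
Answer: -258649 - √140678 ≈ -2.5902e+5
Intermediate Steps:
D = -258649
y(r, g) = g + r
D - √(y(-16*3, -479) + 141205) = -258649 - √((-479 - 16*3) + 141205) = -258649 - √((-479 - 48) + 141205) = -258649 - √(-527 + 141205) = -258649 - √140678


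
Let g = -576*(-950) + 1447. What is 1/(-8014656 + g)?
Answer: -1/7466009 ≈ -1.3394e-7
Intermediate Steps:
g = 548647 (g = 547200 + 1447 = 548647)
1/(-8014656 + g) = 1/(-8014656 + 548647) = 1/(-7466009) = -1/7466009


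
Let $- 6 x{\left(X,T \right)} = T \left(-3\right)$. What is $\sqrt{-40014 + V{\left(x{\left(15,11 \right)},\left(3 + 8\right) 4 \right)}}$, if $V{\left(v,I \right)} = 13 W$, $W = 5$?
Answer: $i \sqrt{39949} \approx 199.87 i$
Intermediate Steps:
$x{\left(X,T \right)} = \frac{T}{2}$ ($x{\left(X,T \right)} = - \frac{T \left(-3\right)}{6} = - \frac{\left(-3\right) T}{6} = \frac{T}{2}$)
$V{\left(v,I \right)} = 65$ ($V{\left(v,I \right)} = 13 \cdot 5 = 65$)
$\sqrt{-40014 + V{\left(x{\left(15,11 \right)},\left(3 + 8\right) 4 \right)}} = \sqrt{-40014 + 65} = \sqrt{-39949} = i \sqrt{39949}$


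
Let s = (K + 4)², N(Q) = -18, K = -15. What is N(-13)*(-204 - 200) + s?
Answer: 7393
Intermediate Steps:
s = 121 (s = (-15 + 4)² = (-11)² = 121)
N(-13)*(-204 - 200) + s = -18*(-204 - 200) + 121 = -18*(-404) + 121 = 7272 + 121 = 7393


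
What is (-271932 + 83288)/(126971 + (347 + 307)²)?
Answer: -188644/554687 ≈ -0.34009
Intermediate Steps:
(-271932 + 83288)/(126971 + (347 + 307)²) = -188644/(126971 + 654²) = -188644/(126971 + 427716) = -188644/554687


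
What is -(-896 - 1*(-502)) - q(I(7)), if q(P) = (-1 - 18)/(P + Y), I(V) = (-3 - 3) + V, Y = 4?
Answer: 1989/5 ≈ 397.80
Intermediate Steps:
I(V) = -6 + V
q(P) = -19/(4 + P) (q(P) = (-1 - 18)/(P + 4) = -19/(4 + P))
-(-896 - 1*(-502)) - q(I(7)) = -(-896 - 1*(-502)) - (-19)/(4 + (-6 + 7)) = -(-896 + 502) - (-19)/(4 + 1) = -1*(-394) - (-19)/5 = 394 - (-19)/5 = 394 - 1*(-19/5) = 394 + 19/5 = 1989/5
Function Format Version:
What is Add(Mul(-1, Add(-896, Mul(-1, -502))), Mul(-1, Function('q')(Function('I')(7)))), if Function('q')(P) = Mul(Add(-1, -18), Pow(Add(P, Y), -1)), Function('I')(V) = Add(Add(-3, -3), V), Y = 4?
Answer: Rational(1989, 5) ≈ 397.80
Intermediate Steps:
Function('I')(V) = Add(-6, V)
Function('q')(P) = Mul(-19, Pow(Add(4, P), -1)) (Function('q')(P) = Mul(Add(-1, -18), Pow(Add(P, 4), -1)) = Mul(-19, Pow(Add(4, P), -1)))
Add(Mul(-1, Add(-896, Mul(-1, -502))), Mul(-1, Function('q')(Function('I')(7)))) = Add(Mul(-1, Add(-896, Mul(-1, -502))), Mul(-1, Mul(-19, Pow(Add(4, Add(-6, 7)), -1)))) = Add(Mul(-1, Add(-896, 502)), Mul(-1, Mul(-19, Pow(Add(4, 1), -1)))) = Add(Mul(-1, -394), Mul(-1, Mul(-19, Pow(5, -1)))) = Add(394, Mul(-1, Mul(-19, Rational(1, 5)))) = Add(394, Mul(-1, Rational(-19, 5))) = Add(394, Rational(19, 5)) = Rational(1989, 5)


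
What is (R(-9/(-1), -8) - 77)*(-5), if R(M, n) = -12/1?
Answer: 445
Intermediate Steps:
R(M, n) = -12 (R(M, n) = -12*1 = -12)
(R(-9/(-1), -8) - 77)*(-5) = (-12 - 77)*(-5) = -89*(-5) = 445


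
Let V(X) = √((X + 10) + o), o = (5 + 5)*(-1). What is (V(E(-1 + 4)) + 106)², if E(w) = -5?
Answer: (106 + I*√5)² ≈ 11231.0 + 474.05*I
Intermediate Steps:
o = -10 (o = 10*(-1) = -10)
V(X) = √X (V(X) = √((X + 10) - 10) = √((10 + X) - 10) = √X)
(V(E(-1 + 4)) + 106)² = (√(-5) + 106)² = (I*√5 + 106)² = (106 + I*√5)²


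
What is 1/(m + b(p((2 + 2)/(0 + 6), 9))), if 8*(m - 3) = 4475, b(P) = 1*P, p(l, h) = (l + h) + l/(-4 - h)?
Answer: 104/59487 ≈ 0.0017483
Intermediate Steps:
p(l, h) = h + l + l/(-4 - h) (p(l, h) = (h + l) + l/(-4 - h) = h + l + l/(-4 - h))
b(P) = P
m = 4499/8 (m = 3 + (⅛)*4475 = 3 + 4475/8 = 4499/8 ≈ 562.38)
1/(m + b(p((2 + 2)/(0 + 6), 9))) = 1/(4499/8 + (9² + 3*((2 + 2)/(0 + 6)) + 4*9 + 9*((2 + 2)/(0 + 6)))/(4 + 9)) = 1/(4499/8 + (81 + 3*(4/6) + 36 + 9*(4/6))/13) = 1/(4499/8 + (81 + 3*(4*(⅙)) + 36 + 9*(4*(⅙)))/13) = 1/(4499/8 + (81 + 3*(⅔) + 36 + 9*(⅔))/13) = 1/(4499/8 + (81 + 2 + 36 + 6)/13) = 1/(4499/8 + (1/13)*125) = 1/(4499/8 + 125/13) = 1/(59487/104) = 104/59487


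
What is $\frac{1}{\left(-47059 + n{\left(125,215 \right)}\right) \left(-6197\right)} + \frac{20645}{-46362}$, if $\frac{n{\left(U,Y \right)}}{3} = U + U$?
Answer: $- \frac{5924637496723}{13304821786026} \approx -0.4453$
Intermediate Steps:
$n{\left(U,Y \right)} = 6 U$ ($n{\left(U,Y \right)} = 3 \left(U + U\right) = 3 \cdot 2 U = 6 U$)
$\frac{1}{\left(-47059 + n{\left(125,215 \right)}\right) \left(-6197\right)} + \frac{20645}{-46362} = \frac{1}{\left(-47059 + 6 \cdot 125\right) \left(-6197\right)} + \frac{20645}{-46362} = \frac{1}{-47059 + 750} \left(- \frac{1}{6197}\right) + 20645 \left(- \frac{1}{46362}\right) = \frac{1}{-46309} \left(- \frac{1}{6197}\right) - \frac{20645}{46362} = \left(- \frac{1}{46309}\right) \left(- \frac{1}{6197}\right) - \frac{20645}{46362} = \frac{1}{286976873} - \frac{20645}{46362} = - \frac{5924637496723}{13304821786026}$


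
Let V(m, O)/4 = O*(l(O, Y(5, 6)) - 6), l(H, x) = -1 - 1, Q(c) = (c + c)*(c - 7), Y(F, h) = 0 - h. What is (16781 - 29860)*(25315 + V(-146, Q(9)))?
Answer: -316027877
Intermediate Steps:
Y(F, h) = -h
Q(c) = 2*c*(-7 + c) (Q(c) = (2*c)*(-7 + c) = 2*c*(-7 + c))
l(H, x) = -2
V(m, O) = -32*O (V(m, O) = 4*(O*(-2 - 6)) = 4*(O*(-8)) = 4*(-8*O) = -32*O)
(16781 - 29860)*(25315 + V(-146, Q(9))) = (16781 - 29860)*(25315 - 64*9*(-7 + 9)) = -13079*(25315 - 64*9*2) = -13079*(25315 - 32*36) = -13079*(25315 - 1152) = -13079*24163 = -316027877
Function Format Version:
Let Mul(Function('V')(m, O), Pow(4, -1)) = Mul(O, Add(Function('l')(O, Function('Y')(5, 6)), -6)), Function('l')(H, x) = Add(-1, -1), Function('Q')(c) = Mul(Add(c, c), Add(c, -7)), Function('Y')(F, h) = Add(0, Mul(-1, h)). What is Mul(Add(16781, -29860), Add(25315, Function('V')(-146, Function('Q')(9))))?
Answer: -316027877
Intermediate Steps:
Function('Y')(F, h) = Mul(-1, h)
Function('Q')(c) = Mul(2, c, Add(-7, c)) (Function('Q')(c) = Mul(Mul(2, c), Add(-7, c)) = Mul(2, c, Add(-7, c)))
Function('l')(H, x) = -2
Function('V')(m, O) = Mul(-32, O) (Function('V')(m, O) = Mul(4, Mul(O, Add(-2, -6))) = Mul(4, Mul(O, -8)) = Mul(4, Mul(-8, O)) = Mul(-32, O))
Mul(Add(16781, -29860), Add(25315, Function('V')(-146, Function('Q')(9)))) = Mul(Add(16781, -29860), Add(25315, Mul(-32, Mul(2, 9, Add(-7, 9))))) = Mul(-13079, Add(25315, Mul(-32, Mul(2, 9, 2)))) = Mul(-13079, Add(25315, Mul(-32, 36))) = Mul(-13079, Add(25315, -1152)) = Mul(-13079, 24163) = -316027877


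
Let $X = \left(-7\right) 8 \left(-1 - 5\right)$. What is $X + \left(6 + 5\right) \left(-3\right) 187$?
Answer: $-5835$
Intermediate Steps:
$X = 336$ ($X = - 56 \left(-1 - 5\right) = \left(-56\right) \left(-6\right) = 336$)
$X + \left(6 + 5\right) \left(-3\right) 187 = 336 + \left(6 + 5\right) \left(-3\right) 187 = 336 + 11 \left(-3\right) 187 = 336 - 6171 = -5835$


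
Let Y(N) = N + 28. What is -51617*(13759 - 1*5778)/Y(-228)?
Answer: 411955277/200 ≈ 2.0598e+6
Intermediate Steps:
Y(N) = 28 + N
-51617*(13759 - 1*5778)/Y(-228) = -51617*(13759 - 1*5778)/(28 - 228) = -51617/((-200/(13759 - 5778))) = -51617/((-200/7981)) = -51617/((-200*1/7981)) = -51617/(-200/7981) = -51617*(-7981/200) = 411955277/200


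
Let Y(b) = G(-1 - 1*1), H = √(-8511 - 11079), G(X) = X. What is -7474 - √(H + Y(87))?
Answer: -7474 - √(-2 + I*√19590) ≈ -7482.3 - 8.4255*I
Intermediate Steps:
H = I*√19590 (H = √(-19590) = I*√19590 ≈ 139.96*I)
Y(b) = -2 (Y(b) = -1 - 1*1 = -1 - 1 = -2)
-7474 - √(H + Y(87)) = -7474 - √(I*√19590 - 2) = -7474 - √(-2 + I*√19590)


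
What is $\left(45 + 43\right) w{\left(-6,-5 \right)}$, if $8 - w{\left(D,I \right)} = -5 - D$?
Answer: $616$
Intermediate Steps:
$w{\left(D,I \right)} = 13 + D$ ($w{\left(D,I \right)} = 8 - \left(-5 - D\right) = 8 + \left(5 + D\right) = 13 + D$)
$\left(45 + 43\right) w{\left(-6,-5 \right)} = \left(45 + 43\right) \left(13 - 6\right) = 88 \cdot 7 = 616$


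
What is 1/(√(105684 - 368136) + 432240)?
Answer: 36020/15569306671 - I*√65613/93415840026 ≈ 2.3135e-6 - 2.742e-9*I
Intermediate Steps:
1/(√(105684 - 368136) + 432240) = 1/(√(-262452) + 432240) = 1/(2*I*√65613 + 432240) = 1/(432240 + 2*I*√65613)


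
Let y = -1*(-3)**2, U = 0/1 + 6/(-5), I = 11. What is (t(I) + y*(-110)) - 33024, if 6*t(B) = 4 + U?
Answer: -480503/15 ≈ -32034.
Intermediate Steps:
U = -6/5 (U = 0*1 + 6*(-1/5) = 0 - 6/5 = -6/5 ≈ -1.2000)
t(B) = 7/15 (t(B) = (4 - 6/5)/6 = (1/6)*(14/5) = 7/15)
y = -9 (y = -1*9 = -9)
(t(I) + y*(-110)) - 33024 = (7/15 - 9*(-110)) - 33024 = (7/15 + 990) - 33024 = 14857/15 - 33024 = -480503/15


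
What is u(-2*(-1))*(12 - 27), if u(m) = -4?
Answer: 60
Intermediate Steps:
u(-2*(-1))*(12 - 27) = -4*(12 - 27) = -4*(-15) = 60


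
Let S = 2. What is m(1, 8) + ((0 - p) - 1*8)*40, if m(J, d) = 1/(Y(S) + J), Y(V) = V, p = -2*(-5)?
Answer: -2159/3 ≈ -719.67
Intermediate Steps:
p = 10
m(J, d) = 1/(2 + J)
m(1, 8) + ((0 - p) - 1*8)*40 = 1/(2 + 1) + ((0 - 1*10) - 1*8)*40 = 1/3 + ((0 - 10) - 8)*40 = ⅓ + (-10 - 8)*40 = ⅓ - 18*40 = ⅓ - 720 = -2159/3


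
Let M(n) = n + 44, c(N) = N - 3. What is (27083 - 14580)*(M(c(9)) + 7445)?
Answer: 93709985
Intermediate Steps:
c(N) = -3 + N
M(n) = 44 + n
(27083 - 14580)*(M(c(9)) + 7445) = (27083 - 14580)*((44 + (-3 + 9)) + 7445) = 12503*((44 + 6) + 7445) = 12503*(50 + 7445) = 12503*7495 = 93709985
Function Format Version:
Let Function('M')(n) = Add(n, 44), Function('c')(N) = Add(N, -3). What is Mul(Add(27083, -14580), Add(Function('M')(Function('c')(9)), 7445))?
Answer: 93709985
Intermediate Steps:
Function('c')(N) = Add(-3, N)
Function('M')(n) = Add(44, n)
Mul(Add(27083, -14580), Add(Function('M')(Function('c')(9)), 7445)) = Mul(Add(27083, -14580), Add(Add(44, Add(-3, 9)), 7445)) = Mul(12503, Add(Add(44, 6), 7445)) = Mul(12503, Add(50, 7445)) = Mul(12503, 7495) = 93709985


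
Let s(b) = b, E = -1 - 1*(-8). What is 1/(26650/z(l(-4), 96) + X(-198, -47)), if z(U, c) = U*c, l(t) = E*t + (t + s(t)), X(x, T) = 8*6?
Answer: 1728/69619 ≈ 0.024821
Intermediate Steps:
E = 7 (E = -1 + 8 = 7)
X(x, T) = 48
l(t) = 9*t (l(t) = 7*t + (t + t) = 7*t + 2*t = 9*t)
1/(26650/z(l(-4), 96) + X(-198, -47)) = 1/(26650/(((9*(-4))*96)) + 48) = 1/(26650/((-36*96)) + 48) = 1/(26650/(-3456) + 48) = 1/(26650*(-1/3456) + 48) = 1/(-13325/1728 + 48) = 1/(69619/1728) = 1728/69619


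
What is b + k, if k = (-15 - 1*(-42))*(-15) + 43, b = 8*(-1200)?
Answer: -9962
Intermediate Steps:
b = -9600
k = -362 (k = (-15 + 42)*(-15) + 43 = 27*(-15) + 43 = -405 + 43 = -362)
b + k = -9600 - 362 = -9962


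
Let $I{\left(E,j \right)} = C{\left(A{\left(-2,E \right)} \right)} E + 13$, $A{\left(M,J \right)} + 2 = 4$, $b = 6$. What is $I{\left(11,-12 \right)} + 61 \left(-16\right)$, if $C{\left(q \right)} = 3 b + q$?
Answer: $-743$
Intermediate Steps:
$A{\left(M,J \right)} = 2$ ($A{\left(M,J \right)} = -2 + 4 = 2$)
$C{\left(q \right)} = 18 + q$ ($C{\left(q \right)} = 3 \cdot 6 + q = 18 + q$)
$I{\left(E,j \right)} = 13 + 20 E$ ($I{\left(E,j \right)} = \left(18 + 2\right) E + 13 = 20 E + 13 = 13 + 20 E$)
$I{\left(11,-12 \right)} + 61 \left(-16\right) = \left(13 + 20 \cdot 11\right) + 61 \left(-16\right) = \left(13 + 220\right) - 976 = 233 - 976 = -743$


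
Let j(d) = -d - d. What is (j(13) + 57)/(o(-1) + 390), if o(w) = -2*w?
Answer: 31/392 ≈ 0.079082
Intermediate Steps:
j(d) = -2*d
(j(13) + 57)/(o(-1) + 390) = (-2*13 + 57)/(-2*(-1) + 390) = (-26 + 57)/(2 + 390) = 31/392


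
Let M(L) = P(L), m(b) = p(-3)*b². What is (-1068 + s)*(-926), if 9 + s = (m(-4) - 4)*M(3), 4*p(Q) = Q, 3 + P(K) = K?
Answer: 997302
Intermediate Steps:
P(K) = -3 + K
p(Q) = Q/4
m(b) = -3*b²/4 (m(b) = ((¼)*(-3))*b² = -3*b²/4)
M(L) = -3 + L
s = -9 (s = -9 + (-¾*(-4)² - 4)*(-3 + 3) = -9 + (-¾*16 - 4)*0 = -9 + (-12 - 4)*0 = -9 - 16*0 = -9 + 0 = -9)
(-1068 + s)*(-926) = (-1068 - 9)*(-926) = -1077*(-926) = 997302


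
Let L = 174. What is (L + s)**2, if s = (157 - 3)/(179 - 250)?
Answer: 148840000/5041 ≈ 29526.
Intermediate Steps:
s = -154/71 (s = 154/(-71) = 154*(-1/71) = -154/71 ≈ -2.1690)
(L + s)**2 = (174 - 154/71)**2 = (12200/71)**2 = 148840000/5041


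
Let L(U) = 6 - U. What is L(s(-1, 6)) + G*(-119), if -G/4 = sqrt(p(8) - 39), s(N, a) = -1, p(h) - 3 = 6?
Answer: 7 + 476*I*sqrt(30) ≈ 7.0 + 2607.2*I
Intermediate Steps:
p(h) = 9 (p(h) = 3 + 6 = 9)
G = -4*I*sqrt(30) (G = -4*sqrt(9 - 39) = -4*I*sqrt(30) ≈ -21.909*I)
L(s(-1, 6)) + G*(-119) = (6 - 1*(-1)) - 4*I*sqrt(30)*(-119) = (6 + 1) + 476*I*sqrt(30) = 7 + 476*I*sqrt(30)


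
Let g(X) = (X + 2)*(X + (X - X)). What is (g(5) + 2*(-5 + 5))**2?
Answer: 1225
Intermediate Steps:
g(X) = X*(2 + X) (g(X) = (2 + X)*(X + 0) = (2 + X)*X = X*(2 + X))
(g(5) + 2*(-5 + 5))**2 = (5*(2 + 5) + 2*(-5 + 5))**2 = (5*7 + 2*0)**2 = (35 + 0)**2 = 35**2 = 1225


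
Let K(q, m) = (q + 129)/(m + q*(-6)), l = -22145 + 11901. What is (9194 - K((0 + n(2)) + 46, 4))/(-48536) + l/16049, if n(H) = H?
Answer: -183113911033/221223010976 ≈ -0.82773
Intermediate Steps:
l = -10244
K(q, m) = (129 + q)/(m - 6*q)
(9194 - K((0 + n(2)) + 46, 4))/(-48536) + l/16049 = (9194 - (129 + ((0 + 2) + 46))/(4 - 6*((0 + 2) + 46)))/(-48536) - 10244/16049 = (9194 - (129 + (2 + 46))/(4 - 6*(2 + 46)))*(-1/48536) - 10244*1/16049 = (9194 - (129 + 48)/(4 - 6*48))*(-1/48536) - 10244/16049 = (9194 - 177/(4 - 288))*(-1/48536) - 10244/16049 = (9194 - 177/(-284))*(-1/48536) - 10244/16049 = (9194 - (-1)*177/284)*(-1/48536) - 10244/16049 = (9194 - 1*(-177/284))*(-1/48536) - 10244/16049 = (9194 + 177/284)*(-1/48536) - 10244/16049 = (2611273/284)*(-1/48536) - 10244/16049 = -2611273/13784224 - 10244/16049 = -183113911033/221223010976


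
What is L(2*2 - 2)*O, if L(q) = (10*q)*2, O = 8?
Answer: 320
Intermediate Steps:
L(q) = 20*q
L(2*2 - 2)*O = (20*(2*2 - 2))*8 = (20*(4 - 2))*8 = (20*2)*8 = 40*8 = 320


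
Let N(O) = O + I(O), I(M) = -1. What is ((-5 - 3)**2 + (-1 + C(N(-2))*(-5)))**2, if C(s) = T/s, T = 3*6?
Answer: 8649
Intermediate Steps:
T = 18
N(O) = -1 + O (N(O) = O - 1 = -1 + O)
C(s) = 18/s
((-5 - 3)**2 + (-1 + C(N(-2))*(-5)))**2 = ((-5 - 3)**2 + (-1 + (18/(-1 - 2))*(-5)))**2 = ((-8)**2 + (-1 + (18/(-3))*(-5)))**2 = (64 + (-1 + (18*(-1/3))*(-5)))**2 = (64 + (-1 - 6*(-5)))**2 = (64 + (-1 + 30))**2 = (64 + 29)**2 = 93**2 = 8649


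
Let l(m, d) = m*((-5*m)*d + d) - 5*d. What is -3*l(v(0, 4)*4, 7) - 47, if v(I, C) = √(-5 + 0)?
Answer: -8342 - 84*I*√5 ≈ -8342.0 - 187.83*I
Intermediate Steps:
v(I, C) = I*√5 (v(I, C) = √(-5) = I*√5)
l(m, d) = -5*d + m*(d - 5*d*m) (l(m, d) = m*(-5*d*m + d) - 5*d = m*(d - 5*d*m) - 5*d = -5*d + m*(d - 5*d*m))
-3*l(v(0, 4)*4, 7) - 47 = -21*(-5 + (I*√5)*4 - 5*((I*√5)*4)²) - 47 = -21*(-5 + 4*I*√5 - 5*(4*I*√5)²) - 47 = -21*(-5 + 4*I*√5 - 5*(-80)) - 47 = -21*(-5 + 4*I*√5 + 400) - 47 = -21*(395 + 4*I*√5) - 47 = -3*(2765 + 28*I*√5) - 47 = (-8295 - 84*I*√5) - 47 = -8342 - 84*I*√5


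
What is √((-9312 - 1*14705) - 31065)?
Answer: I*√55082 ≈ 234.7*I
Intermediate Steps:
√((-9312 - 1*14705) - 31065) = √((-9312 - 14705) - 31065) = √(-24017 - 31065) = √(-55082) = I*√55082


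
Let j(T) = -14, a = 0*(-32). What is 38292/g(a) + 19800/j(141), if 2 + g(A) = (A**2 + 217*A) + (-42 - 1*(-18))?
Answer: -262722/91 ≈ -2887.1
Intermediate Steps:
a = 0
g(A) = -26 + A**2 + 217*A (g(A) = -2 + ((A**2 + 217*A) + (-42 - 1*(-18))) = -2 + ((A**2 + 217*A) + (-42 + 18)) = -2 + ((A**2 + 217*A) - 24) = -2 + (-24 + A**2 + 217*A) = -26 + A**2 + 217*A)
38292/g(a) + 19800/j(141) = 38292/(-26 + 0**2 + 217*0) + 19800/(-14) = 38292/(-26 + 0 + 0) + 19800*(-1/14) = 38292/(-26) - 9900/7 = 38292*(-1/26) - 9900/7 = -19146/13 - 9900/7 = -262722/91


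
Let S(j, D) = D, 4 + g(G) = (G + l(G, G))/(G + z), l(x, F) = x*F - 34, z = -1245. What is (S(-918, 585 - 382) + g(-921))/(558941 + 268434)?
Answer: -10954/47160375 ≈ -0.00023227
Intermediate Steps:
l(x, F) = -34 + F*x (l(x, F) = F*x - 34 = -34 + F*x)
g(G) = -4 + (-34 + G + G²)/(-1245 + G) (g(G) = -4 + (G + (-34 + G*G))/(G - 1245) = -4 + (G + (-34 + G²))/(-1245 + G) = -4 + (-34 + G + G²)/(-1245 + G))
(S(-918, 585 - 382) + g(-921))/(558941 + 268434) = ((585 - 382) + (4946 + (-921)² - 3*(-921))/(-1245 - 921))/(558941 + 268434) = (203 + (4946 + 848241 + 2763)/(-2166))/827375 = (203 - 1/2166*855950)*(1/827375) = (203 - 22525/57)*(1/827375) = -10954/57*1/827375 = -10954/47160375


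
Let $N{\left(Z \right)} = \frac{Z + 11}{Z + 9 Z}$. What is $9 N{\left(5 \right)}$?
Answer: $\frac{72}{25} \approx 2.88$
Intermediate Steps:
$N{\left(Z \right)} = \frac{11 + Z}{10 Z}$
$9 N{\left(5 \right)} = 9 \frac{11 + 5}{10 \cdot 5} = 9 \cdot \frac{1}{10} \cdot \frac{1}{5} \cdot 16 = 9 \cdot \frac{8}{25} = \frac{72}{25}$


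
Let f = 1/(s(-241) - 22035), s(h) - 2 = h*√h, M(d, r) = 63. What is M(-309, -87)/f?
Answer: -1388079 - 15183*I*√241 ≈ -1.3881e+6 - 2.357e+5*I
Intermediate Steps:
s(h) = 2 + h^(3/2) (s(h) = 2 + h*√h = 2 + h^(3/2))
f = 1/(-22033 - 241*I*√241) (f = 1/((2 + (-241)^(3/2)) - 22035) = 1/((2 - 241*I*√241) - 22035) = 1/(-22033 - 241*I*√241) ≈ -4.4114e-5 + 7.4909e-6*I)
M(-309, -87)/f = 63/((I/(-22033*I + 241*√241))) = 63*(-I*(-22033*I + 241*√241)) = -63*I*(-22033*I + 241*√241)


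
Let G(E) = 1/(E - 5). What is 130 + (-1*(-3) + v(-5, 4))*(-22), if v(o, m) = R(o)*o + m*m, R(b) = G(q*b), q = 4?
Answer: -1462/5 ≈ -292.40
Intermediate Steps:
G(E) = 1/(-5 + E)
R(b) = 1/(-5 + 4*b)
v(o, m) = m² + o/(-5 + 4*o) (v(o, m) = o/(-5 + 4*o) + m*m = o/(-5 + 4*o) + m² = m² + o/(-5 + 4*o))
130 + (-1*(-3) + v(-5, 4))*(-22) = 130 + (-1*(-3) + (-5 + 4²*(-5 + 4*(-5)))/(-5 + 4*(-5)))*(-22) = 130 + (3 + (-5 + 16*(-5 - 20))/(-5 - 20))*(-22) = 130 + (3 + (-5 + 16*(-25))/(-25))*(-22) = 130 + (3 - (-5 - 400)/25)*(-22) = 130 + (3 - 1/25*(-405))*(-22) = 130 + (3 + 81/5)*(-22) = 130 + (96/5)*(-22) = 130 - 2112/5 = -1462/5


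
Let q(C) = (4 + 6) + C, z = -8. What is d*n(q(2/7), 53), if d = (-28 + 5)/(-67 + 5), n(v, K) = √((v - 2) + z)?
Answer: 23*√14/434 ≈ 0.19829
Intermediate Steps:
q(C) = 10 + C
n(v, K) = √(-10 + v) (n(v, K) = √((v - 2) - 8) = √((-2 + v) - 8) = √(-10 + v))
d = 23/62 (d = -23/(-62) = -23*(-1/62) = 23/62 ≈ 0.37097)
d*n(q(2/7), 53) = 23*√(-10 + (10 + 2/7))/62 = 23*√(-10 + 72/7)/62 = 23*√(2/7)/62 = 23*(√14/7)/62 = 23*√14/434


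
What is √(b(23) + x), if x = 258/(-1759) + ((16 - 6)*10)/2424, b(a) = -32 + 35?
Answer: √3288989341506/1065954 ≈ 1.7013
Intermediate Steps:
b(a) = 3
x = -112373/1065954 (x = 258*(-1/1759) + (10*10)*(1/2424) = -258/1759 + 100*(1/2424) = -258/1759 + 25/606 = -112373/1065954 ≈ -0.10542)
√(b(23) + x) = √(3 - 112373/1065954) = √(3085489/1065954) = √3288989341506/1065954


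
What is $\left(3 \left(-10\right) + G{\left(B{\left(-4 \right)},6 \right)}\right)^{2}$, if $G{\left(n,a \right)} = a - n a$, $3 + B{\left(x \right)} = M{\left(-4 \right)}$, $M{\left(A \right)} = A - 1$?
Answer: $576$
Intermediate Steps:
$M{\left(A \right)} = -1 + A$ ($M{\left(A \right)} = A - 1 = -1 + A$)
$B{\left(x \right)} = -8$ ($B{\left(x \right)} = -3 - 5 = -8$)
$G{\left(n,a \right)} = a - a n$
$\left(3 \left(-10\right) + G{\left(B{\left(-4 \right)},6 \right)}\right)^{2} = \left(3 \left(-10\right) + 6 \left(1 - -8\right)\right)^{2} = \left(-30 + 6 \left(1 + 8\right)\right)^{2} = \left(-30 + 6 \cdot 9\right)^{2} = \left(-30 + 54\right)^{2} = 24^{2} = 576$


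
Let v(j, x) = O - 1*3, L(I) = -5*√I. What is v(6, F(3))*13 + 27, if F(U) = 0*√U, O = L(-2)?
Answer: -12 - 65*I*√2 ≈ -12.0 - 91.924*I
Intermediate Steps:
O = -5*I*√2 ≈ -7.0711*I
F(U) = 0
v(j, x) = -3 - 5*I*√2 (v(j, x) = -5*I*√2 - 1*3 = -5*I*√2 - 3 = -3 - 5*I*√2)
v(6, F(3))*13 + 27 = (-3 - 5*I*√2)*13 + 27 = (-39 - 65*I*√2) + 27 = -12 - 65*I*√2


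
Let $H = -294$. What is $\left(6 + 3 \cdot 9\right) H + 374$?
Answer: $-9328$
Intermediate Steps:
$\left(6 + 3 \cdot 9\right) H + 374 = \left(6 + 3 \cdot 9\right) \left(-294\right) + 374 = \left(6 + 27\right) \left(-294\right) + 374 = 33 \left(-294\right) + 374 = -9702 + 374 = -9328$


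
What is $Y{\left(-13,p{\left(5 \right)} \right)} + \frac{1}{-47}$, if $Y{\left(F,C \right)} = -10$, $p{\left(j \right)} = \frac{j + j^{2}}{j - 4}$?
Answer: $- \frac{471}{47} \approx -10.021$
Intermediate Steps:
$p{\left(j \right)} = \frac{j + j^{2}}{-4 + j}$
$Y{\left(-13,p{\left(5 \right)} \right)} + \frac{1}{-47} = -10 + \frac{1}{-47} = -10 - \frac{1}{47} = - \frac{471}{47}$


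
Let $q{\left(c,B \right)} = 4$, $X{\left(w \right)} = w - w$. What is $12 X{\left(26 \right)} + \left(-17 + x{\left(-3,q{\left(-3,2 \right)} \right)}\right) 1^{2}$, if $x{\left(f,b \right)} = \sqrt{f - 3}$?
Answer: $-17 + i \sqrt{6} \approx -17.0 + 2.4495 i$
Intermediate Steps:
$X{\left(w \right)} = 0$
$x{\left(f,b \right)} = \sqrt{-3 + f}$
$12 X{\left(26 \right)} + \left(-17 + x{\left(-3,q{\left(-3,2 \right)} \right)}\right) 1^{2} = 12 \cdot 0 + \left(-17 + \sqrt{-3 - 3}\right) 1^{2} = 0 + \left(-17 + \sqrt{-6}\right) 1 = 0 + \left(-17 + i \sqrt{6}\right) 1 = 0 - \left(17 - i \sqrt{6}\right) = -17 + i \sqrt{6}$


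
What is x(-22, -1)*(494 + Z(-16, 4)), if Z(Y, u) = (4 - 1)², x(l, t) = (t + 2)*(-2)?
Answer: -1006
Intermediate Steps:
x(l, t) = -4 - 2*t (x(l, t) = (2 + t)*(-2) = -4 - 2*t)
Z(Y, u) = 9 (Z(Y, u) = 3² = 9)
x(-22, -1)*(494 + Z(-16, 4)) = (-4 - 2*(-1))*(494 + 9) = (-4 + 2)*503 = -2*503 = -1006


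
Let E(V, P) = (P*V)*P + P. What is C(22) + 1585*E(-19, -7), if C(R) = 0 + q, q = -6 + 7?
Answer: -1486729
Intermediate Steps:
E(V, P) = P + V*P² (E(V, P) = V*P² + P = P + V*P²)
q = 1
C(R) = 1 (C(R) = 0 + 1 = 1)
C(22) + 1585*E(-19, -7) = 1 + 1585*(-7*(1 - 7*(-19))) = 1 + 1585*(-7*(1 + 133)) = 1 + 1585*(-7*134) = 1 + 1585*(-938) = 1 - 1486730 = -1486729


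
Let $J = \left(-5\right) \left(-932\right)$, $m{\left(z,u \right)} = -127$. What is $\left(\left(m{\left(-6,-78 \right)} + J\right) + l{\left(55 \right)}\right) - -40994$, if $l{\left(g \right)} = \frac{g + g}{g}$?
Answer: $45529$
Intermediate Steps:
$J = 4660$
$l{\left(g \right)} = 2$ ($l{\left(g \right)} = \frac{2 g}{g} = 2$)
$\left(\left(m{\left(-6,-78 \right)} + J\right) + l{\left(55 \right)}\right) - -40994 = \left(\left(-127 + 4660\right) + 2\right) - -40994 = \left(4533 + 2\right) + 40994 = 4535 + 40994 = 45529$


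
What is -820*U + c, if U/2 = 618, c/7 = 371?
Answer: -1010923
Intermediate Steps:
c = 2597 (c = 7*371 = 2597)
U = 1236 (U = 2*618 = 1236)
-820*U + c = -820*1236 + 2597 = -1013520 + 2597 = -1010923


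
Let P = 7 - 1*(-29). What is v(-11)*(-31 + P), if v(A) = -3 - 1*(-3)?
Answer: 0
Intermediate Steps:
P = 36 (P = 7 + 29 = 36)
v(A) = 0 (v(A) = -3 + 3 = 0)
v(-11)*(-31 + P) = 0*(-31 + 36) = 0*5 = 0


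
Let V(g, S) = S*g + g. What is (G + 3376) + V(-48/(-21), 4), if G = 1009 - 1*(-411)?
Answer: 33652/7 ≈ 4807.4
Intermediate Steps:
V(g, S) = g + S*g
G = 1420 (G = 1009 + 411 = 1420)
(G + 3376) + V(-48/(-21), 4) = (1420 + 3376) + (-48/(-21))*(1 + 4) = 4796 - 48*(-1/21)*5 = 4796 + (16/7)*5 = 4796 + 80/7 = 33652/7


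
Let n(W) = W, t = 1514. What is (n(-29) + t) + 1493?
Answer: 2978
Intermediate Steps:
(n(-29) + t) + 1493 = (-29 + 1514) + 1493 = 1485 + 1493 = 2978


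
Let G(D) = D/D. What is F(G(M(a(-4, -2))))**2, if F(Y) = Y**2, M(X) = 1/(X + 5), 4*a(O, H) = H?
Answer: 1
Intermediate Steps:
a(O, H) = H/4
M(X) = 1/(5 + X)
G(D) = 1
F(G(M(a(-4, -2))))**2 = (1**2)**2 = 1**2 = 1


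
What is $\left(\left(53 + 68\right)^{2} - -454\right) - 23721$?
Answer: $-8626$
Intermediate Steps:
$\left(\left(53 + 68\right)^{2} - -454\right) - 23721 = \left(121^{2} + 454\right) - 23721 = \left(14641 + 454\right) - 23721 = 15095 - 23721 = -8626$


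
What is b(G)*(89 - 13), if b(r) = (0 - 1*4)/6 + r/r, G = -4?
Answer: 76/3 ≈ 25.333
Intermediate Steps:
b(r) = ⅓ (b(r) = (0 - 4)*(⅙) + 1 = -4*⅙ + 1 = -⅔ + 1 = ⅓)
b(G)*(89 - 13) = (89 - 13)/3 = (⅓)*76 = 76/3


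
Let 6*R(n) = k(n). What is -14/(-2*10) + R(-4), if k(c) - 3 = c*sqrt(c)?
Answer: 6/5 - 4*I/3 ≈ 1.2 - 1.3333*I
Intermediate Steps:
k(c) = 3 + c**(3/2) (k(c) = 3 + c*sqrt(c) = 3 + c**(3/2))
R(n) = 1/2 + n**(3/2)/6 (R(n) = (3 + n**(3/2))/6 = 1/2 + n**(3/2)/6)
-14/(-2*10) + R(-4) = -14/(-2*10) + (1/2 + (-4)**(3/2)/6) = -14/(-20) + (1/2 + (-8*I)/6) = -1/20*(-14) + (1/2 - 4*I/3) = 7/10 + (1/2 - 4*I/3) = 6/5 - 4*I/3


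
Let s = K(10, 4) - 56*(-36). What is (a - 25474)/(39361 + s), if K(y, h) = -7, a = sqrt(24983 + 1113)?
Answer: -12737/20685 + 2*sqrt(1631)/20685 ≈ -0.61186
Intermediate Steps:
a = 4*sqrt(1631) (a = sqrt(26096) = 4*sqrt(1631) ≈ 161.54)
s = 2009 (s = -7 - 56*(-36) = -7 + 2016 = 2009)
(a - 25474)/(39361 + s) = (4*sqrt(1631) - 25474)/(39361 + 2009) = (-25474 + 4*sqrt(1631))/41370 = (-25474 + 4*sqrt(1631))*(1/41370) = -12737/20685 + 2*sqrt(1631)/20685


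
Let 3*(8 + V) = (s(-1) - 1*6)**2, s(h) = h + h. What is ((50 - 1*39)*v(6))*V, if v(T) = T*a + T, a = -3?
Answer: -1760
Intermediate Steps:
s(h) = 2*h
v(T) = -2*T (v(T) = T*(-3) + T = -3*T + T = -2*T)
V = 40/3 (V = -8 + (2*(-1) - 1*6)**2/3 = -8 + (-2 - 6)**2/3 = -8 + (1/3)*(-8)**2 = -8 + (1/3)*64 = -8 + 64/3 = 40/3 ≈ 13.333)
((50 - 1*39)*v(6))*V = ((50 - 1*39)*(-2*6))*(40/3) = ((50 - 39)*(-12))*(40/3) = (11*(-12))*(40/3) = -132*40/3 = -1760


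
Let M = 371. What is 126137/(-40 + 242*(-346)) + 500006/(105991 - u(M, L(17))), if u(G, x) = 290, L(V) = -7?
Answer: 28553695595/8854784172 ≈ 3.2247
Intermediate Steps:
126137/(-40 + 242*(-346)) + 500006/(105991 - u(M, L(17))) = 126137/(-40 + 242*(-346)) + 500006/(105991 - 1*290) = 126137/(-40 - 83732) + 500006/(105991 - 290) = 126137/(-83772) + 500006/105701 = 126137*(-1/83772) + 500006*(1/105701) = -126137/83772 + 500006/105701 = 28553695595/8854784172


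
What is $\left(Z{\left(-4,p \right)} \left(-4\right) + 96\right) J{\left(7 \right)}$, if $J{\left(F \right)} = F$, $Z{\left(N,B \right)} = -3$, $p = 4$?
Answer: $756$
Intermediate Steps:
$\left(Z{\left(-4,p \right)} \left(-4\right) + 96\right) J{\left(7 \right)} = \left(\left(-3\right) \left(-4\right) + 96\right) 7 = \left(12 + 96\right) 7 = 108 \cdot 7 = 756$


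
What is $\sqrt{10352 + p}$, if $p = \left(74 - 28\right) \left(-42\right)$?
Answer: $2 \sqrt{2105} \approx 91.76$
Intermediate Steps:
$p = -1932$ ($p = \left(74 - 28\right) \left(-42\right) = 46 \left(-42\right) = -1932$)
$\sqrt{10352 + p} = \sqrt{10352 - 1932} = \sqrt{8420} = 2 \sqrt{2105}$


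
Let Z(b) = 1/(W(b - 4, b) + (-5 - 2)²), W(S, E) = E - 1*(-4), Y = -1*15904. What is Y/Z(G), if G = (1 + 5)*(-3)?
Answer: -556640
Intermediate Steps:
Y = -15904
W(S, E) = 4 + E (W(S, E) = E + 4 = 4 + E)
G = -18 (G = 6*(-3) = -18)
Z(b) = 1/(53 + b) (Z(b) = 1/((4 + b) + (-5 - 2)²) = 1/((4 + b) + (-7)²) = 1/((4 + b) + 49) = 1/(53 + b))
Y/Z(G) = -15904/(1/(53 - 18)) = -15904/(1/35) = -15904/1/35 = -15904*35 = -556640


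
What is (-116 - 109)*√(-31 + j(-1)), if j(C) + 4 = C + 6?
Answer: -225*I*√30 ≈ -1232.4*I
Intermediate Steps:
j(C) = 2 + C (j(C) = -4 + (C + 6) = -4 + (6 + C) = 2 + C)
(-116 - 109)*√(-31 + j(-1)) = (-116 - 109)*√(-31 + (2 - 1)) = -225*√(-31 + 1) = -225*I*√30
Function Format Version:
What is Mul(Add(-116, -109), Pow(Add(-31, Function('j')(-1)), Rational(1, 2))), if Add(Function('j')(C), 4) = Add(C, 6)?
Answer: Mul(-225, I, Pow(30, Rational(1, 2))) ≈ Mul(-1232.4, I)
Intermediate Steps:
Function('j')(C) = Add(2, C) (Function('j')(C) = Add(-4, Add(C, 6)) = Add(-4, Add(6, C)) = Add(2, C))
Mul(Add(-116, -109), Pow(Add(-31, Function('j')(-1)), Rational(1, 2))) = Mul(Add(-116, -109), Pow(Add(-31, Add(2, -1)), Rational(1, 2))) = Mul(-225, Pow(Add(-31, 1), Rational(1, 2))) = Mul(-225, Pow(-30, Rational(1, 2))) = Mul(-225, Mul(I, Pow(30, Rational(1, 2)))) = Mul(-225, I, Pow(30, Rational(1, 2)))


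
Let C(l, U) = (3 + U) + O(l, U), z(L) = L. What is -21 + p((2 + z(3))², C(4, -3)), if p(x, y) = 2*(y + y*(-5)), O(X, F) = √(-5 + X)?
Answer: -21 - 8*I ≈ -21.0 - 8.0*I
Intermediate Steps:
C(l, U) = 3 + U + √(-5 + l) (C(l, U) = (3 + U) + √(-5 + l) = 3 + U + √(-5 + l))
p(x, y) = -8*y (p(x, y) = 2*(y - 5*y) = 2*(-4*y) = -8*y)
-21 + p((2 + z(3))², C(4, -3)) = -21 - 8*(3 - 3 + √(-5 + 4)) = -21 - 8*(3 - 3 + √(-1)) = -21 - 8*(3 - 3 + I) = -21 - 8*I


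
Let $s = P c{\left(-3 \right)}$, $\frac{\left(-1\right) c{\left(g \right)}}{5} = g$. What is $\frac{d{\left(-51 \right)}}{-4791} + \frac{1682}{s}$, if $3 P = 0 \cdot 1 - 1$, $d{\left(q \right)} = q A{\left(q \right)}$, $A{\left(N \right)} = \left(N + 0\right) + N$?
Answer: $- \frac{2694824}{7985} \approx -337.49$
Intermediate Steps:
$c{\left(g \right)} = - 5 g$
$A{\left(N \right)} = 2 N$ ($A{\left(N \right)} = N + N = 2 N$)
$d{\left(q \right)} = 2 q^{2}$ ($d{\left(q \right)} = q 2 q = 2 q^{2}$)
$P = - \frac{1}{3}$ ($P = \frac{0 \cdot 1 - 1}{3} = \frac{0 - 1}{3} = \frac{1}{3} \left(-1\right) = - \frac{1}{3} \approx -0.33333$)
$s = -5$ ($s = - \frac{\left(-5\right) \left(-3\right)}{3} = \left(- \frac{1}{3}\right) 15 = -5$)
$\frac{d{\left(-51 \right)}}{-4791} + \frac{1682}{s} = \frac{2 \left(-51\right)^{2}}{-4791} + \frac{1682}{-5} = 2 \cdot 2601 \left(- \frac{1}{4791}\right) + 1682 \left(- \frac{1}{5}\right) = 5202 \left(- \frac{1}{4791}\right) - \frac{1682}{5} = - \frac{1734}{1597} - \frac{1682}{5} = - \frac{2694824}{7985}$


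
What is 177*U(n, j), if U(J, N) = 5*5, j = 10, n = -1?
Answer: 4425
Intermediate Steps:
U(J, N) = 25
177*U(n, j) = 177*25 = 4425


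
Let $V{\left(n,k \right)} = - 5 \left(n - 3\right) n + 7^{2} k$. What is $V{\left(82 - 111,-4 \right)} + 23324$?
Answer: $18488$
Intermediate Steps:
$V{\left(n,k \right)} = 49 k + n \left(15 - 5 n\right)$ ($V{\left(n,k \right)} = - 5 \left(-3 + n\right) n + 49 k = \left(15 - 5 n\right) n + 49 k = n \left(15 - 5 n\right) + 49 k = 49 k + n \left(15 - 5 n\right)$)
$V{\left(82 - 111,-4 \right)} + 23324 = \left(- 5 \left(82 - 111\right)^{2} + 15 \left(82 - 111\right) + 49 \left(-4\right)\right) + 23324 = \left(- 5 \left(-29\right)^{2} + 15 \left(-29\right) - 196\right) + 23324 = \left(\left(-5\right) 841 - 435 - 196\right) + 23324 = \left(-4205 - 435 - 196\right) + 23324 = -4836 + 23324 = 18488$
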